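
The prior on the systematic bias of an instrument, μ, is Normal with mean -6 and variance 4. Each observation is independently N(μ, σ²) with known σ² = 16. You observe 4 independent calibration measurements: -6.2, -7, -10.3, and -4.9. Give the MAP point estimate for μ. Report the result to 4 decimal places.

μ̂_MAP = -6.5500

n = 4; x̄ = ((-6.2) + (-7) + (-10.3) + (-4.9))/4 = -28.4/4 = -7.1.
For a Normal prior and Normal likelihood with known variance, the posterior is Normal; its mode equals its mean, the precision-weighted average.
Prior precision 1/σ₀² = 1/4 = 0.25; data precision n/σ² = 4/16 = 0.25.
μ̂ = (0.25·(-6) + 0.25·(-7.1)) / (0.25 + 0.25) = (-3.275)/0.5 = -6.5500.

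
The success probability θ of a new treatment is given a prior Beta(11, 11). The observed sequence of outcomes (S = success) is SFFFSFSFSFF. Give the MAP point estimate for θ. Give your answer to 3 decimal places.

θ̂_MAP = 0.452

Prior: Beta(11, 11).
Data: 4 successes in 11 trials (from the sequence). The binomial likelihood contributes θ^4(1−θ)^7, so the posterior is Beta(11+4, 11+7) = Beta(15, 18).
For Beta(a, b) with a, b > 1 the mode is (a−1)/(a+b−2) = 14/31 ≈ 0.452.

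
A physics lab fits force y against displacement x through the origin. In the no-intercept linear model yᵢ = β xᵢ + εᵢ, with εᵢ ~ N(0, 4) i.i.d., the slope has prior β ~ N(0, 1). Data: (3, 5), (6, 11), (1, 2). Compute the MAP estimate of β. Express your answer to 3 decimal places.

β̂_MAP = 1.660

log p(β | y) = −Σ(yᵢ − βxᵢ)²/(2·4) − β²/(2·1) + const.
Setting the derivative to zero: Σxᵢ(yᵢ − βxᵢ)/4 − β/1 = 0, so β = Σxᵢyᵢ / (Σxᵢ² + σ²/τ²).
Σxᵢyᵢ = 3·5 + 6·11 + 1·2 = 83; Σxᵢ² = 46; σ²/τ² = 4.
β̂_MAP = 83 / (46 + 4) = 83/50 ≈ 1.660.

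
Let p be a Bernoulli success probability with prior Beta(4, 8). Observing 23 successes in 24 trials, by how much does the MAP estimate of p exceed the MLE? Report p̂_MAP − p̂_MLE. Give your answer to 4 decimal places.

MAP − MLE = -0.1936

Posterior is Beta(27, 9); MAP = (27−1)/(36−2) = 26/34 ≈ 0.76471.
MLE ignores the prior: p̂_MLE = k/n = 23/24 ≈ 0.95833.
Difference = 26/34 − 23/24 = -79/408 ≈ -0.1936.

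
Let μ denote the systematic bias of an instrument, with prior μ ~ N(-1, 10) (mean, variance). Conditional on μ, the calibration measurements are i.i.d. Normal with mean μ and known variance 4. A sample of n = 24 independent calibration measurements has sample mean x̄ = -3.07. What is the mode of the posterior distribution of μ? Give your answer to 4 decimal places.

n = 24, x̄ = -3.07.
For a Normal prior and Normal likelihood with known variance, the posterior is Normal; its mode equals its mean, the precision-weighted average.
Prior precision 1/σ₀² = 1/10 = 0.1; data precision n/σ² = 24/4 = 6.
μ̂ = (0.1·(-1) + 6·(-3.07)) / (0.1 + 6) = (-18.52)/6.1 = -926/305 ≈ -3.0361.

μ̂_MAP = -3.0361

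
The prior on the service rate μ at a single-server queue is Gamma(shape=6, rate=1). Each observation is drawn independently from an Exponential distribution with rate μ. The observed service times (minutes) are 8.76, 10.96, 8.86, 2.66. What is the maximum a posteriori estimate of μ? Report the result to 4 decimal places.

μ̂_MAP = 0.2792

The Exponential(rate=μ) likelihood is ∝ μ^n e^(−μΣtᵢ). Here n = 4 and Σtᵢ = 8.76 + 10.96 + 8.86 + 2.66 = 31.24.
Posterior ∝ μ^5e^(−1μ) · μ^4e^(−31.24μ) = μ^9e^(−32.24μ), i.e. Gamma(10, 32.24).
Mode = (a−1)/b = 9/32.24 ≈ 0.2792.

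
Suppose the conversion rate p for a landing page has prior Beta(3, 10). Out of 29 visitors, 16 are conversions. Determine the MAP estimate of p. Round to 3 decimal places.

Prior: Beta(3, 10).
Data: 16 successes in 29 trials. The binomial likelihood contributes p^16(1−p)^13, so the posterior is Beta(3+16, 10+13) = Beta(19, 23).
For Beta(a, b) with a, b > 1 the mode is (a−1)/(a+b−2) = 18/40 ≈ 0.450.

p̂_MAP = 0.450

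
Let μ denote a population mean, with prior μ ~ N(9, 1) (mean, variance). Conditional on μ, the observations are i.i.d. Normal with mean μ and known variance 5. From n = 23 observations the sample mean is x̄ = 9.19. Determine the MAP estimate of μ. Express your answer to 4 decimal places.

n = 23, x̄ = 9.19.
For a Normal prior and Normal likelihood with known variance, the posterior is Normal; its mode equals its mean, the precision-weighted average.
Prior precision 1/σ₀² = 1/1 = 1; data precision n/σ² = 23/5 = 4.6.
μ̂ = (1·9 + 4.6·9.19) / (1 + 4.6) = 51.274/5.6 = 25637/2800 ≈ 9.1561.

μ̂_MAP = 9.1561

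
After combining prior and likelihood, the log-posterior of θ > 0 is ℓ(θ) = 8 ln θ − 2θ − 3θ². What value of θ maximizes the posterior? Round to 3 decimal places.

ℓ'(θ) = 8/θ − 2 − 6θ. Setting this to zero and multiplying by θ: 6θ² + 2θ − 8 = 0.
θ = (−2 + √(2² + 4·6·8)) / (2·6) = (−2 + √196) / 12 = (−2 + 14)/12 = 1.
ℓ''(θ) = −8/θ² − 6 < 0, confirming a maximum.

θ̂_MAP = 1.000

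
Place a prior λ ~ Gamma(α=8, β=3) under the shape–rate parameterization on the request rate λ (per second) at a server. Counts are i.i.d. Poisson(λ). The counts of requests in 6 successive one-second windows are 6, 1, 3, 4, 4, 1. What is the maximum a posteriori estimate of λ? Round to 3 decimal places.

λ̂_MAP = 2.889

Σxᵢ = 6+1+3+4+4+1 = 19, with n = 6.
Posterior ∝ λ^7e^(−3λ) · λ^19e^(−6λ) = λ^26e^(−9λ), i.e. Gamma(shape=27, rate=9).
The mode of a Gamma(a, b) with a ≥ 1 (shape–rate) is (a−1)/b = 26/9 ≈ 2.889.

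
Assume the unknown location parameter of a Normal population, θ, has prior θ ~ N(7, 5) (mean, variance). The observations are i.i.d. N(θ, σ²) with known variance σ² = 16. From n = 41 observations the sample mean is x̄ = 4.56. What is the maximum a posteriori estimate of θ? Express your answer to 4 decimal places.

θ̂_MAP = 4.7367

n = 41, x̄ = 4.56.
For a Normal prior and Normal likelihood with known variance, the posterior is Normal; its mode equals its mean, the precision-weighted average.
Prior precision 1/σ₀² = 1/5 = 0.2; data precision n/σ² = 41/16 = 2.5625.
θ̂ = (0.2·7 + 2.5625·4.56) / (0.2 + 2.5625) = 13.085/2.7625 = 5234/1105 ≈ 4.7367.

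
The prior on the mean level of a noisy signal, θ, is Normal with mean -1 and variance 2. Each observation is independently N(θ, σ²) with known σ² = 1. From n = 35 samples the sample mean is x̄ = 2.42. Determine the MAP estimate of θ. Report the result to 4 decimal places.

θ̂_MAP = 2.3718

n = 35, x̄ = 2.42.
For a Normal prior and Normal likelihood with known variance, the posterior is Normal; its mode equals its mean, the precision-weighted average.
Prior precision 1/σ₀² = 1/2 = 0.5; data precision n/σ² = 35/1 = 35.
θ̂ = (0.5·(-1) + 35·2.42) / (0.5 + 35) = 84.2/35.5 = 842/355 ≈ 2.3718.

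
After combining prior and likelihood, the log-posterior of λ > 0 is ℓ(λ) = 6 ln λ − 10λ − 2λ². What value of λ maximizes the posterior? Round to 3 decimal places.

ℓ'(λ) = 6/λ − 10 − 4λ. Setting this to zero and multiplying by λ: 4λ² + 10λ − 6 = 0.
λ = (−10 + √(10² + 4·4·6)) / (2·4) = (−10 + √196) / 8 = (−10 + 14)/8 = 1/2.
ℓ''(λ) = −6/λ² − 4 < 0, confirming a maximum.

λ̂_MAP = 0.500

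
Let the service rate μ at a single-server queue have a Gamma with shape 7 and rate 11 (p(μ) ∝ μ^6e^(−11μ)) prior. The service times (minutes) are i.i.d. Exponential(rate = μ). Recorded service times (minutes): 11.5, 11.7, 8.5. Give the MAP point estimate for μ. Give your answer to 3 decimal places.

μ̂_MAP = 0.211

The Exponential(rate=μ) likelihood is ∝ μ^n e^(−μΣtᵢ). Here n = 3 and Σtᵢ = 11.5 + 11.7 + 8.5 = 31.7.
Posterior ∝ μ^6e^(−11μ) · μ^3e^(−31.7μ) = μ^9e^(−42.7μ), i.e. Gamma(10, 42.7).
Mode = (a−1)/b = 9/42.7 ≈ 0.211.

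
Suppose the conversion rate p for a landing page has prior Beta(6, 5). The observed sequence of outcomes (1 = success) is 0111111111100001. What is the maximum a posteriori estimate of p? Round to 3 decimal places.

p̂_MAP = 0.640

Prior: Beta(6, 5).
Data: 11 successes in 16 trials (from the sequence). The binomial likelihood contributes p^11(1−p)^5, so the posterior is Beta(6+11, 5+5) = Beta(17, 10).
For Beta(a, b) with a, b > 1 the mode is (a−1)/(a+b−2) = 16/25 ≈ 0.640.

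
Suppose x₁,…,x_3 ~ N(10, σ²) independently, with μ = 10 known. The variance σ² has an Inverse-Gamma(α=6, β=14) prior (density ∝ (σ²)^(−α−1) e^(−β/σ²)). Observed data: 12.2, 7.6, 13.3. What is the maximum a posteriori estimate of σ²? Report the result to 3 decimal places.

Sum of squared deviations about the known mean: SS = (12.2−10)² + (7.6−10)² + (13.3−10)² = 21.49.
The Normal likelihood contributes (σ²)^(−n/2) exp(−SS/(2σ²)), so the posterior is Inverse-Gamma(α + n/2, β + SS/2) = Inverse-Gamma(7.5, 24.745).
The mode of Inverse-Gamma(a, b) is b/(a+1) = 24.745/8.5 ≈ 2.911.

σ̂²_MAP = 2.911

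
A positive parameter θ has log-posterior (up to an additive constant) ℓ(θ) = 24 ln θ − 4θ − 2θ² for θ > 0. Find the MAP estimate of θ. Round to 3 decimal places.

θ̂_MAP = 2.000

ℓ'(θ) = 24/θ − 4 − 4θ. Setting this to zero and multiplying by θ: 4θ² + 4θ − 24 = 0.
θ = (−4 + √(4² + 4·4·24)) / (2·4) = (−4 + √400) / 8 = (−4 + 20)/8 = 2.
ℓ''(θ) = −24/θ² − 4 < 0, confirming a maximum.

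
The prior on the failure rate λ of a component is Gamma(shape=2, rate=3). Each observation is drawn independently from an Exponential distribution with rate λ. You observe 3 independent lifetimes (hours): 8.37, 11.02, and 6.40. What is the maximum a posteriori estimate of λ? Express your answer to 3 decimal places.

The Exponential(rate=λ) likelihood is ∝ λ^n e^(−λΣtᵢ). Here n = 3 and Σtᵢ = 8.37 + 11.02 + 6.40 = 25.79.
Posterior ∝ λe^(−3λ) · λ^3e^(−25.79λ) = λ^4e^(−28.79λ), i.e. Gamma(5, 28.79).
Mode = (a−1)/b = 4/28.79 ≈ 0.139.

λ̂_MAP = 0.139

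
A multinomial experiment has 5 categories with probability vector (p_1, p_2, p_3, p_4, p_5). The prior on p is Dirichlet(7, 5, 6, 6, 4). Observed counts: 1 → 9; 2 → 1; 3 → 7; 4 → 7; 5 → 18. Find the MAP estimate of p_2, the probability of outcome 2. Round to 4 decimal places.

MAP estimate: 0.0769

The posterior is Dirichlet(αᵢ + nᵢ) = Dirichlet(16, 6, 13, 13, 22).
For a Dirichlet(a₁,…,a_K) with all aᵢ > 1, the mode has j-th component (aⱼ − 1)/(Σaᵢ − K).
Here Σaᵢ = 70 and K = 5, so p_2 = (6 − 1)/(70 − 5) = 5/65 ≈ 0.0769.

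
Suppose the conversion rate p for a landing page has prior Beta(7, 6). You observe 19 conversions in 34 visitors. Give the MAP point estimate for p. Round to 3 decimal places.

p̂_MAP = 0.556

Prior: Beta(7, 6).
Data: 19 successes in 34 trials. The binomial likelihood contributes p^19(1−p)^15, so the posterior is Beta(7+19, 6+15) = Beta(26, 21).
For Beta(a, b) with a, b > 1 the mode is (a−1)/(a+b−2) = 25/45 ≈ 0.556.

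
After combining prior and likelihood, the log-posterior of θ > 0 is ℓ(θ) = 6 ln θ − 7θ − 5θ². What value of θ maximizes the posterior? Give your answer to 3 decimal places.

ℓ'(θ) = 6/θ − 7 − 10θ. Setting this to zero and multiplying by θ: 10θ² + 7θ − 6 = 0.
θ = (−7 + √(7² + 4·10·6)) / (2·10) = (−7 + √289) / 20 = (−7 + 17)/20 = 1/2.
ℓ''(θ) = −6/θ² − 10 < 0, confirming a maximum.

θ̂_MAP = 0.500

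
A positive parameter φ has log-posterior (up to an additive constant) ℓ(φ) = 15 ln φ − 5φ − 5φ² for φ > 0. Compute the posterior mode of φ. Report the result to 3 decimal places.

φ̂_MAP = 1.000

ℓ'(φ) = 15/φ − 5 − 10φ. Setting this to zero and multiplying by φ: 10φ² + 5φ − 15 = 0.
φ = (−5 + √(5² + 4·10·15)) / (2·10) = (−5 + √625) / 20 = (−5 + 25)/20 = 1.
ℓ''(φ) = −15/φ² − 10 < 0, confirming a maximum.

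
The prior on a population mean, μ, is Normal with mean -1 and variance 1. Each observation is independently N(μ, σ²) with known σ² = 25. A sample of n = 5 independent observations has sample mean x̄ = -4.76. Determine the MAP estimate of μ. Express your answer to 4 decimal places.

n = 5, x̄ = -4.76.
For a Normal prior and Normal likelihood with known variance, the posterior is Normal; its mode equals its mean, the precision-weighted average.
Prior precision 1/σ₀² = 1/1 = 1; data precision n/σ² = 5/25 = 0.2.
μ̂ = (1·(-1) + 0.2·(-4.76)) / (1 + 0.2) = (-1.952)/1.2 = -122/75 ≈ -1.6267.

μ̂_MAP = -1.6267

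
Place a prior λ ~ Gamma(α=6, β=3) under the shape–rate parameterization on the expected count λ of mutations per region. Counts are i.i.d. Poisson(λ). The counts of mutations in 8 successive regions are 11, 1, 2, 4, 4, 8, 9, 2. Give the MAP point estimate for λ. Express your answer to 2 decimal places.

Σxᵢ = 11+1+2+4+4+8+9+2 = 41, with n = 8.
Posterior ∝ λ^5e^(−3λ) · λ^41e^(−8λ) = λ^46e^(−11λ), i.e. Gamma(shape=47, rate=11).
The mode of a Gamma(a, b) with a ≥ 1 (shape–rate) is (a−1)/b = 46/11 ≈ 4.18.

λ̂_MAP = 4.18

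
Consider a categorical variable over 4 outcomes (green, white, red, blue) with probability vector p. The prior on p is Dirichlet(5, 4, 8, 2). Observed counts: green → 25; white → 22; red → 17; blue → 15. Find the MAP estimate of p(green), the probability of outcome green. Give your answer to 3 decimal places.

The posterior is Dirichlet(αᵢ + nᵢ) = Dirichlet(30, 26, 25, 17).
For a Dirichlet(a₁,…,a_K) with all aᵢ > 1, the mode has j-th component (aⱼ − 1)/(Σaᵢ − K).
Here Σaᵢ = 98 and K = 4, so p(green) = (30 − 1)/(98 − 4) = 29/94 ≈ 0.309.

MAP estimate of p(green) = 0.309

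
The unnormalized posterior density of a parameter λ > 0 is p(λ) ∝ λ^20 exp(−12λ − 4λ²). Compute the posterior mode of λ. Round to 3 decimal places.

ℓ'(λ) = 20/λ − 12 − 8λ. Setting this to zero and multiplying by λ: 8λ² + 12λ − 20 = 0.
λ = (−12 + √(12² + 4·8·20)) / (2·8) = (−12 + √784) / 16 = (−12 + 28)/16 = 1.
ℓ''(λ) = −20/λ² − 8 < 0, confirming a maximum.

λ̂_MAP = 1.000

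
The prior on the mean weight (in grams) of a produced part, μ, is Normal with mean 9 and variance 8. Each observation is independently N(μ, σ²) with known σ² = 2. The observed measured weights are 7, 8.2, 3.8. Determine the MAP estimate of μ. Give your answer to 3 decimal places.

n = 3; x̄ = (7 + 8.2 + 3.8)/3 = 19/3 = 19/3 ≈ 6.3333.
For a Normal prior and Normal likelihood with known variance, the posterior is Normal; its mode equals its mean, the precision-weighted average.
Prior precision 1/σ₀² = 1/8 = 0.125; data precision n/σ² = 3/2 = 1.5.
μ̂ = (0.125·9 + 1.5·(19/3)) / (0.125 + 1.5) = 10.625/1.625 = 85/13 ≈ 6.538.

μ̂_MAP = 6.538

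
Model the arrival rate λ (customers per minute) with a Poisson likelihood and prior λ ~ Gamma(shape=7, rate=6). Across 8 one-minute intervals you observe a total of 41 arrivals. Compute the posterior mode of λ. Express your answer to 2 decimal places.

Σxᵢ = 41, n = 8.
Posterior ∝ λ^6e^(−6λ) · λ^41e^(−8λ) = λ^47e^(−14λ), i.e. Gamma(shape=48, rate=14).
The mode of a Gamma(a, b) with a ≥ 1 (shape–rate) is (a−1)/b = 47/14 ≈ 3.36.

λ̂_MAP = 3.36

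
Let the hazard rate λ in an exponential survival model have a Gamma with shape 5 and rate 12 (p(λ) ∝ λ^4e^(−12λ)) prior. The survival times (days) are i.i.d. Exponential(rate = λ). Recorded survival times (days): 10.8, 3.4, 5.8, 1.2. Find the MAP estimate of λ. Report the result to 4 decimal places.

The Exponential(rate=λ) likelihood is ∝ λ^n e^(−λΣtᵢ). Here n = 4 and Σtᵢ = 10.8 + 3.4 + 5.8 + 1.2 = 21.2.
Posterior ∝ λ^4e^(−12λ) · λ^4e^(−21.2λ) = λ^8e^(−33.2λ), i.e. Gamma(9, 33.2).
Mode = (a−1)/b = 8/33.2 ≈ 0.2410.

λ̂_MAP = 0.2410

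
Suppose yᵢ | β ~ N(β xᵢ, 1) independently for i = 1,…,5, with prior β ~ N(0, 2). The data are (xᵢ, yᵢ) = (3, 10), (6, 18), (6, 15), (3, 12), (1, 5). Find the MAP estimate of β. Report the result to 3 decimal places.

β̂_MAP = 2.940

log p(β | y) = −Σ(yᵢ − βxᵢ)²/(2·1) − β²/(2·2) + const.
Setting the derivative to zero: Σxᵢ(yᵢ − βxᵢ)/1 − β/2 = 0, so β = Σxᵢyᵢ / (Σxᵢ² + σ²/τ²).
Σxᵢyᵢ = 3·10 + 6·18 + 6·15 + 3·12 + 1·5 = 269; Σxᵢ² = 91; σ²/τ² = 0.5.
β̂_MAP = 269 / (91 + 0.5) = 269/91.5 ≈ 2.940.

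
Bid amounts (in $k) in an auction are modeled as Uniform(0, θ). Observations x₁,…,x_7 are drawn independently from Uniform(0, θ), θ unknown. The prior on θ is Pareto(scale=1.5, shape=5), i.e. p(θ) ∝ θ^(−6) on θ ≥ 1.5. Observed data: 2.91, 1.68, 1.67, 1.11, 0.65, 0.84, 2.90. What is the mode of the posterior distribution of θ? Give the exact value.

The Uniform(0, θ) likelihood is θ^(−n) for θ ≥ max(xᵢ), zero otherwise. Here max(xᵢ) = 2.91.
Posterior ∝ θ^(−6) · θ^(−7) = θ^(−13) on θ ≥ max(1.5, 2.91) = 2.91.
This density is strictly decreasing in θ, so the posterior mode lies at the lower boundary of the support.

θ̂_MAP = 2.91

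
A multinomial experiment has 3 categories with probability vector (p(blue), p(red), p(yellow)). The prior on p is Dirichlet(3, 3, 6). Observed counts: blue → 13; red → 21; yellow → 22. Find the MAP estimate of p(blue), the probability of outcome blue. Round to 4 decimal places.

MAP estimate of p(blue) = 0.2308

The posterior is Dirichlet(αᵢ + nᵢ) = Dirichlet(16, 24, 28).
For a Dirichlet(a₁,…,a_K) with all aᵢ > 1, the mode has j-th component (aⱼ − 1)/(Σaᵢ − K).
Here Σaᵢ = 68 and K = 3, so p(blue) = (16 − 1)/(68 − 3) = 15/65 ≈ 0.2308.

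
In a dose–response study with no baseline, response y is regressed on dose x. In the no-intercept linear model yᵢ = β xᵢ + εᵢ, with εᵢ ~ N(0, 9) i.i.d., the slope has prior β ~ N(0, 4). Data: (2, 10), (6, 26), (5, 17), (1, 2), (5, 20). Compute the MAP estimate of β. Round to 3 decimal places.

log p(β | y) = −Σ(yᵢ − βxᵢ)²/(2·9) − β²/(2·4) + const.
Setting the derivative to zero: Σxᵢ(yᵢ − βxᵢ)/9 − β/4 = 0, so β = Σxᵢyᵢ / (Σxᵢ² + σ²/τ²).
Σxᵢyᵢ = 2·10 + 6·26 + 5·17 + 1·2 + 5·20 = 363; Σxᵢ² = 91; σ²/τ² = 2.25.
β̂_MAP = 363 / (91 + 2.25) = 363/93.25 ≈ 3.893.

β̂_MAP = 3.893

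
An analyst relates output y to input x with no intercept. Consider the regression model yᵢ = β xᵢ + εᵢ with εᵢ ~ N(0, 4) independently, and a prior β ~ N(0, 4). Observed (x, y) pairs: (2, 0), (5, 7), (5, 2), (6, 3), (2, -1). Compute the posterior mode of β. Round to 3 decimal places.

log p(β | y) = −Σ(yᵢ − βxᵢ)²/(2·4) − β²/(2·4) + const.
Setting the derivative to zero: Σxᵢ(yᵢ − βxᵢ)/4 − β/4 = 0, so β = Σxᵢyᵢ / (Σxᵢ² + σ²/τ²).
Σxᵢyᵢ = 2·0 + 5·7 + 5·2 + 6·3 + 2·(-1) = 61; Σxᵢ² = 94; σ²/τ² = 1.
β̂_MAP = 61 / (94 + 1) = 61/95 ≈ 0.642.

β̂_MAP = 0.642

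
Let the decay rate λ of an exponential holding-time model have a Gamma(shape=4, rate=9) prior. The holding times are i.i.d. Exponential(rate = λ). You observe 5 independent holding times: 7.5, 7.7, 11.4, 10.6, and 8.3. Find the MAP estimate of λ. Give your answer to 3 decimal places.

λ̂_MAP = 0.147

The Exponential(rate=λ) likelihood is ∝ λ^n e^(−λΣtᵢ). Here n = 5 and Σtᵢ = 7.5 + 7.7 + 11.4 + 10.6 + 8.3 = 45.5.
Posterior ∝ λ^3e^(−9λ) · λ^5e^(−45.5λ) = λ^8e^(−54.5λ), i.e. Gamma(9, 54.5).
Mode = (a−1)/b = 8/54.5 ≈ 0.147.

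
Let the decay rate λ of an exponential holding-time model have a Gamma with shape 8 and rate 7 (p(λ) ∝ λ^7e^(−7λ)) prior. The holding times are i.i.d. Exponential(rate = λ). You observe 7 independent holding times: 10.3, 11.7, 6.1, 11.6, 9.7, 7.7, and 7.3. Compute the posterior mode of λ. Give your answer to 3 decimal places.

The Exponential(rate=λ) likelihood is ∝ λ^n e^(−λΣtᵢ). Here n = 7 and Σtᵢ = 10.3 + 11.7 + 6.1 + 11.6 + 9.7 + 7.7 + 7.3 = 64.4.
Posterior ∝ λ^7e^(−7λ) · λ^7e^(−64.4λ) = λ^14e^(−71.4λ), i.e. Gamma(15, 71.4).
Mode = (a−1)/b = 14/71.4 ≈ 0.196.

λ̂_MAP = 0.196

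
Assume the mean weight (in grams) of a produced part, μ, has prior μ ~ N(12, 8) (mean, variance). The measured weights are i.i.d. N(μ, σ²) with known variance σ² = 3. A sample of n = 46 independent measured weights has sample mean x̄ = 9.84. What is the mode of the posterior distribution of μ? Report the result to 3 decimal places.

μ̂_MAP = 9.857

n = 46, x̄ = 9.84.
For a Normal prior and Normal likelihood with known variance, the posterior is Normal; its mode equals its mean, the precision-weighted average.
Prior precision 1/σ₀² = 1/8 = 0.125; data precision n/σ² = 46/3.
μ̂ = (0.125·12 + (46/3)·9.84) / (0.125 + 46/3) = 152.38/(371/24) = 91428/9275 ≈ 9.857.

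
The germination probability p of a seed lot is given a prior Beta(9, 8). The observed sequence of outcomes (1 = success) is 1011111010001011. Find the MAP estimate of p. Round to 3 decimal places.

p̂_MAP = 0.581

Prior: Beta(9, 8).
Data: 10 successes in 16 trials (from the sequence). The binomial likelihood contributes p^10(1−p)^6, so the posterior is Beta(9+10, 8+6) = Beta(19, 14).
For Beta(a, b) with a, b > 1 the mode is (a−1)/(a+b−2) = 18/31 ≈ 0.581.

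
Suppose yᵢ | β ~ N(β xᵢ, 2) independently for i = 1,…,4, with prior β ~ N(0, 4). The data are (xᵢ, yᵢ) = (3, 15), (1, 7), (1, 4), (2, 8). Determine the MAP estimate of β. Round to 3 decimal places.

β̂_MAP = 4.645

log p(β | y) = −Σ(yᵢ − βxᵢ)²/(2·2) − β²/(2·4) + const.
Setting the derivative to zero: Σxᵢ(yᵢ − βxᵢ)/2 − β/4 = 0, so β = Σxᵢyᵢ / (Σxᵢ² + σ²/τ²).
Σxᵢyᵢ = 3·15 + 1·7 + 1·4 + 2·8 = 72; Σxᵢ² = 15; σ²/τ² = 0.5.
β̂_MAP = 72 / (15 + 0.5) = 72/15.5 ≈ 4.645.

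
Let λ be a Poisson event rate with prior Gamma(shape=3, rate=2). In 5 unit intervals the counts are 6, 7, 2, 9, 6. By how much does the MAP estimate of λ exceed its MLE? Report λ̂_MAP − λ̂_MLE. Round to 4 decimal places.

MAP − MLE = -1.4286

Σxᵢ = 30. Posterior is Gamma(33, 7); MAP = (33−1)/7 = 32/7 ≈ 4.57143.
MLE = x̄ = 30/5 ≈ 6.00000.
Difference = 32/7 − 30/5 = -10/7 ≈ -1.4286.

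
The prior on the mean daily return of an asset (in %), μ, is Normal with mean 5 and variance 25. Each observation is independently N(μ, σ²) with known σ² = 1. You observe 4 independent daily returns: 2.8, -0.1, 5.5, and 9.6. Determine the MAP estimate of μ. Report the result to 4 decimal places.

n = 4; x̄ = (2.8 + (-0.1) + 5.5 + 9.6)/4 = 17.8/4 = 4.45.
For a Normal prior and Normal likelihood with known variance, the posterior is Normal; its mode equals its mean, the precision-weighted average.
Prior precision 1/σ₀² = 1/25 = 0.04; data precision n/σ² = 4/1 = 4.
μ̂ = (0.04·5 + 4·4.45) / (0.04 + 4) = 18/4.04 = 450/101 ≈ 4.4554.

μ̂_MAP = 4.4554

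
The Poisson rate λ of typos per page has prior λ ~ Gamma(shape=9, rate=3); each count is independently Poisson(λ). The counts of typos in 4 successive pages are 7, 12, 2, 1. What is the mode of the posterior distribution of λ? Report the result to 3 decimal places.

Σxᵢ = 7+12+2+1 = 22, with n = 4.
Posterior ∝ λ^8e^(−3λ) · λ^22e^(−4λ) = λ^30e^(−7λ), i.e. Gamma(shape=31, rate=7).
The mode of a Gamma(a, b) with a ≥ 1 (shape–rate) is (a−1)/b = 30/7 ≈ 4.286.

λ̂_MAP = 4.286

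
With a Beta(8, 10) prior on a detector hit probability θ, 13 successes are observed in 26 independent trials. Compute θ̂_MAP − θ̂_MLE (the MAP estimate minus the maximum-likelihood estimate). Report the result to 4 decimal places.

Posterior is Beta(21, 23); MAP = (21−1)/(44−2) = 20/42 ≈ 0.47619.
MLE ignores the prior: θ̂_MLE = k/n = 13/26 ≈ 0.50000.
Difference = 20/42 − 13/26 = -1/42 ≈ -0.0238.

MAP − MLE = -0.0238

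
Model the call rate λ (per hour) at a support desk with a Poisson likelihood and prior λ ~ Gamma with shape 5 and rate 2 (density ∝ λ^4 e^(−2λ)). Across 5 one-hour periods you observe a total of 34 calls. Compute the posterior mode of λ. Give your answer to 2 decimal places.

Σxᵢ = 34, n = 5.
Posterior ∝ λ^4e^(−2λ) · λ^34e^(−5λ) = λ^38e^(−7λ), i.e. Gamma(shape=39, rate=7).
The mode of a Gamma(a, b) with a ≥ 1 (shape–rate) is (a−1)/b = 38/7 ≈ 5.43.

λ̂_MAP = 5.43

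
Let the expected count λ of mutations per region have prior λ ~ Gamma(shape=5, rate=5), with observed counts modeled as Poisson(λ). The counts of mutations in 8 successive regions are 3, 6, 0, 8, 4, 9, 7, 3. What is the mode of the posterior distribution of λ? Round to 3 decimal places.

Σxᵢ = 3+6+0+8+4+9+7+3 = 40, with n = 8.
Posterior ∝ λ^4e^(−5λ) · λ^40e^(−8λ) = λ^44e^(−13λ), i.e. Gamma(shape=45, rate=13).
The mode of a Gamma(a, b) with a ≥ 1 (shape–rate) is (a−1)/b = 44/13 ≈ 3.385.

λ̂_MAP = 3.385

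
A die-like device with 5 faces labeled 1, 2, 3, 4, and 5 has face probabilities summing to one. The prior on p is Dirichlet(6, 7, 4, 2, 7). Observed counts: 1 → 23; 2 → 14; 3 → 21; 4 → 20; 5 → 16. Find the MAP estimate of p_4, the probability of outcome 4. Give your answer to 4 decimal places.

The posterior is Dirichlet(αᵢ + nᵢ) = Dirichlet(29, 21, 25, 22, 23).
For a Dirichlet(a₁,…,a_K) with all aᵢ > 1, the mode has j-th component (aⱼ − 1)/(Σaᵢ − K).
Here Σaᵢ = 120 and K = 5, so p_4 = (22 − 1)/(120 − 5) = 21/115 ≈ 0.1826.

MAP estimate: 0.1826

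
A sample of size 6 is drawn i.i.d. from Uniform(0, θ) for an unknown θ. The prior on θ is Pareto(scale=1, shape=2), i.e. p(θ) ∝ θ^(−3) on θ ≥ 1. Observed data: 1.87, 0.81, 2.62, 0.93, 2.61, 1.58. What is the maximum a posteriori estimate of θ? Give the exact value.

The Uniform(0, θ) likelihood is θ^(−n) for θ ≥ max(xᵢ), zero otherwise. Here max(xᵢ) = 2.62.
Posterior ∝ θ^(−3) · θ^(−6) = θ^(−9) on θ ≥ max(1, 2.62) = 2.62.
This density is strictly decreasing in θ, so the posterior mode lies at the lower boundary of the support.

θ̂_MAP = 2.62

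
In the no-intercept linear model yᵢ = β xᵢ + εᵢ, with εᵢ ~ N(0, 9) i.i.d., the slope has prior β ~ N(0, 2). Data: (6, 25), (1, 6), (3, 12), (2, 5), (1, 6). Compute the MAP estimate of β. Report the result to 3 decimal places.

β̂_MAP = 3.748

log p(β | y) = −Σ(yᵢ − βxᵢ)²/(2·9) − β²/(2·2) + const.
Setting the derivative to zero: Σxᵢ(yᵢ − βxᵢ)/9 − β/2 = 0, so β = Σxᵢyᵢ / (Σxᵢ² + σ²/τ²).
Σxᵢyᵢ = 6·25 + 1·6 + 3·12 + 2·5 + 1·6 = 208; Σxᵢ² = 51; σ²/τ² = 4.5.
β̂_MAP = 208 / (51 + 4.5) = 208/55.5 ≈ 3.748.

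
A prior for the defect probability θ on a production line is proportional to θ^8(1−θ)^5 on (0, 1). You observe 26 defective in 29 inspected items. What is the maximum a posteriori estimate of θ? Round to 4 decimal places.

The prior density ∝ θ^8(1−θ)^5 is the kernel of Beta(9, 6).
Data: 26 successes in 29 trials. The binomial likelihood contributes θ^26(1−θ)^3, so the posterior is Beta(9+26, 6+3) = Beta(35, 9).
For Beta(a, b) with a, b > 1 the mode is (a−1)/(a+b−2) = 34/42 ≈ 0.8095.

θ̂_MAP = 0.8095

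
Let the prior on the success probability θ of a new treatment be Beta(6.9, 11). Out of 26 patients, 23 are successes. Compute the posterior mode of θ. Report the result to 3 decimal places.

θ̂_MAP = 0.690

Prior: Beta(6.9, 11).
Data: 23 successes in 26 trials. The binomial likelihood contributes θ^23(1−θ)^3, so the posterior is Beta(6.9+23, 11+3) = Beta(29.9, 14).
For Beta(a, b) with a, b > 1 the mode is (a−1)/(a+b−2) = 28.9/41.9 ≈ 0.690.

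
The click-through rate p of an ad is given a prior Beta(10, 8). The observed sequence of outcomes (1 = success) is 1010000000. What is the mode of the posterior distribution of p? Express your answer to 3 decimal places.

Prior: Beta(10, 8).
Data: 2 successes in 10 trials (from the sequence). The binomial likelihood contributes p^2(1−p)^8, so the posterior is Beta(10+2, 8+8) = Beta(12, 16).
For Beta(a, b) with a, b > 1 the mode is (a−1)/(a+b−2) = 11/26 ≈ 0.423.

p̂_MAP = 0.423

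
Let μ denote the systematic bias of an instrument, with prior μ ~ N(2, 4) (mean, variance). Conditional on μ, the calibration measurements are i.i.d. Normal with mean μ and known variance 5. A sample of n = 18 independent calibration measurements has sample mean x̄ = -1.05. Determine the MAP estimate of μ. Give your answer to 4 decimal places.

n = 18, x̄ = -1.05.
For a Normal prior and Normal likelihood with known variance, the posterior is Normal; its mode equals its mean, the precision-weighted average.
Prior precision 1/σ₀² = 1/4 = 0.25; data precision n/σ² = 18/5 = 3.6.
μ̂ = (0.25·2 + 3.6·(-1.05)) / (0.25 + 3.6) = (-3.28)/3.85 = -328/385 ≈ -0.8519.

μ̂_MAP = -0.8519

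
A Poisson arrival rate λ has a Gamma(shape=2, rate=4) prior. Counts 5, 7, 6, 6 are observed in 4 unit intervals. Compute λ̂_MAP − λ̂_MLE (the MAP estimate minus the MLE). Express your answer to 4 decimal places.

Σxᵢ = 24. Posterior is Gamma(26, 8); MAP = (26−1)/8 = 25/8 ≈ 3.12500.
MLE = x̄ = 24/4 ≈ 6.00000.
Difference = 25/8 − 24/4 = -23/8 ≈ -2.8750.

MAP − MLE = -2.8750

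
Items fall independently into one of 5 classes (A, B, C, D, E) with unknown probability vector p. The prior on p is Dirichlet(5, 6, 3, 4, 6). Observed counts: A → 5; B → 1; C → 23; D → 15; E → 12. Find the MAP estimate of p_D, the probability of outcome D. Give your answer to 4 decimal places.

MAP estimate of p_D = 0.2400

The posterior is Dirichlet(αᵢ + nᵢ) = Dirichlet(10, 7, 26, 19, 18).
For a Dirichlet(a₁,…,a_K) with all aᵢ > 1, the mode has j-th component (aⱼ − 1)/(Σaᵢ − K).
Here Σaᵢ = 80 and K = 5, so p_D = (19 − 1)/(80 − 5) = 18/75 ≈ 0.2400.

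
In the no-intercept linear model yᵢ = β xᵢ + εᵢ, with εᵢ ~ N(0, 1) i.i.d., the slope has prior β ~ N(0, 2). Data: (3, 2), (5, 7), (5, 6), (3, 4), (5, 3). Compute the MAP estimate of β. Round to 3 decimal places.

log p(β | y) = −Σ(yᵢ − βxᵢ)²/(2·1) − β²/(2·2) + const.
Setting the derivative to zero: Σxᵢ(yᵢ − βxᵢ)/1 − β/2 = 0, so β = Σxᵢyᵢ / (Σxᵢ² + σ²/τ²).
Σxᵢyᵢ = 3·2 + 5·7 + 5·6 + 3·4 + 5·3 = 98; Σxᵢ² = 93; σ²/τ² = 0.5.
β̂_MAP = 98 / (93 + 0.5) = 98/93.5 ≈ 1.048.

β̂_MAP = 1.048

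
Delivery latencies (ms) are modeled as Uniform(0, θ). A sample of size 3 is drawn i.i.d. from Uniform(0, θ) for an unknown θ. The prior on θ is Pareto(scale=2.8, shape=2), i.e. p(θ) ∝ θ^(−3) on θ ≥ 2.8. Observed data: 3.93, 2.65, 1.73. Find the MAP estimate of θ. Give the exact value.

θ̂_MAP = 3.93

The Uniform(0, θ) likelihood is θ^(−n) for θ ≥ max(xᵢ), zero otherwise. Here max(xᵢ) = 3.93.
Posterior ∝ θ^(−3) · θ^(−3) = θ^(−6) on θ ≥ max(2.8, 3.93) = 3.93.
This density is strictly decreasing in θ, so the posterior mode lies at the lower boundary of the support.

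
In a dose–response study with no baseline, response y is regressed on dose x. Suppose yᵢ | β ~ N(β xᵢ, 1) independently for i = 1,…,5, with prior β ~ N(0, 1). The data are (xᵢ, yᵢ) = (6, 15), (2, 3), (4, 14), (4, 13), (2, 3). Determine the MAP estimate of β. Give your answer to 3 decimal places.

β̂_MAP = 2.727

log p(β | y) = −Σ(yᵢ − βxᵢ)²/(2·1) − β²/(2·1) + const.
Setting the derivative to zero: Σxᵢ(yᵢ − βxᵢ)/1 − β/1 = 0, so β = Σxᵢyᵢ / (Σxᵢ² + σ²/τ²).
Σxᵢyᵢ = 6·15 + 2·3 + 4·14 + 4·13 + 2·3 = 210; Σxᵢ² = 76; σ²/τ² = 1.
β̂_MAP = 210 / (76 + 1) = 210/77 ≈ 2.727.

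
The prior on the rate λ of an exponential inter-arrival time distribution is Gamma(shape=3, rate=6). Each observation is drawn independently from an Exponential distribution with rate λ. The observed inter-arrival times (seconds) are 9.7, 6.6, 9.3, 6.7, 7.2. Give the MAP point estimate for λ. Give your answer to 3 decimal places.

λ̂_MAP = 0.154

The Exponential(rate=λ) likelihood is ∝ λ^n e^(−λΣtᵢ). Here n = 5 and Σtᵢ = 9.7 + 6.6 + 9.3 + 6.7 + 7.2 = 39.5.
Posterior ∝ λ^2e^(−6λ) · λ^5e^(−39.5λ) = λ^7e^(−45.5λ), i.e. Gamma(8, 45.5).
Mode = (a−1)/b = 7/45.5 ≈ 0.154.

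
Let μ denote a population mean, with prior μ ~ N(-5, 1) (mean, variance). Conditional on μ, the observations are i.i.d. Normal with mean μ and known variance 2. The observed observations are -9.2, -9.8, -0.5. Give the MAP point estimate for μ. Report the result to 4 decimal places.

n = 3; x̄ = ((-9.2) + (-9.8) + (-0.5))/3 = -19.5/3 = -6.5.
For a Normal prior and Normal likelihood with known variance, the posterior is Normal; its mode equals its mean, the precision-weighted average.
Prior precision 1/σ₀² = 1/1 = 1; data precision n/σ² = 3/2 = 1.5.
μ̂ = (1·(-5) + 1.5·(-6.5)) / (1 + 1.5) = (-14.75)/2.5 = -5.9000.

μ̂_MAP = -5.9000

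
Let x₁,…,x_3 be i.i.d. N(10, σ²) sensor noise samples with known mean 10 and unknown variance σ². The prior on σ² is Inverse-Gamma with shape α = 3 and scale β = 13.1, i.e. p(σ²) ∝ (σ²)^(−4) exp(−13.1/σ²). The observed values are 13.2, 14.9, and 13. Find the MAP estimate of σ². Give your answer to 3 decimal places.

Sum of squared deviations about the known mean: SS = (13.2−10)² + (14.9−10)² + (13−10)² = 43.25.
The Normal likelihood contributes (σ²)^(−n/2) exp(−SS/(2σ²)), so the posterior is Inverse-Gamma(α + n/2, β + SS/2) = Inverse-Gamma(4.5, 34.725).
The mode of Inverse-Gamma(a, b) is b/(a+1) = 34.725/5.5 ≈ 6.314.

σ̂²_MAP = 6.314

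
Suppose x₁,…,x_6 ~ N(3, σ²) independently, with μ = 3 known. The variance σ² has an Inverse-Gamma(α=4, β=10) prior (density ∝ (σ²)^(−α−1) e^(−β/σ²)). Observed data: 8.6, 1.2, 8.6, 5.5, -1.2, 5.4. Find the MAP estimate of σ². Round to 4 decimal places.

Sum of squared deviations about the known mean: SS = (8.6−3)² + (1.2−3)² + (8.6−3)² + (5.5−3)² + (-1.2−3)² + (5.4−3)² = 95.61.
The Normal likelihood contributes (σ²)^(−n/2) exp(−SS/(2σ²)), so the posterior is Inverse-Gamma(α + n/2, β + SS/2) = Inverse-Gamma(7, 57.805).
The mode of Inverse-Gamma(a, b) is b/(a+1) = 57.805/8 ≈ 7.2256.

σ̂²_MAP = 7.2256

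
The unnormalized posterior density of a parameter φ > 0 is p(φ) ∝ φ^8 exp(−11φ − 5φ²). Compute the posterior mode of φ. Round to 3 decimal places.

ℓ'(φ) = 8/φ − 11 − 10φ. Setting this to zero and multiplying by φ: 10φ² + 11φ − 8 = 0.
φ = (−11 + √(11² + 4·10·8)) / (2·10) = (−11 + √441) / 20 = (−11 + 21)/20 = 1/2.
ℓ''(φ) = −8/φ² − 10 < 0, confirming a maximum.

φ̂_MAP = 0.500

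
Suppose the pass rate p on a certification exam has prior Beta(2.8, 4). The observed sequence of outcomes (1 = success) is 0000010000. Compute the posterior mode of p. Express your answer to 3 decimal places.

p̂_MAP = 0.189

Prior: Beta(2.8, 4).
Data: 1 success in 10 trials (from the sequence). The binomial likelihood contributes p(1−p)^9, so the posterior is Beta(2.8+1, 4+9) = Beta(3.8, 13).
For Beta(a, b) with a, b > 1 the mode is (a−1)/(a+b−2) = 2.8/14.8 ≈ 0.189.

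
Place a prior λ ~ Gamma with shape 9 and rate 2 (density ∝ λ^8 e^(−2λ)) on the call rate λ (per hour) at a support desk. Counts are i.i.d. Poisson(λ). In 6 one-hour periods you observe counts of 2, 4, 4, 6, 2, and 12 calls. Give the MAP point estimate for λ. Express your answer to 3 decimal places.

λ̂_MAP = 4.750

Σxᵢ = 2+4+4+6+2+12 = 30, with n = 6.
Posterior ∝ λ^8e^(−2λ) · λ^30e^(−6λ) = λ^38e^(−8λ), i.e. Gamma(shape=39, rate=8).
The mode of a Gamma(a, b) with a ≥ 1 (shape–rate) is (a−1)/b = 38/8 ≈ 4.750.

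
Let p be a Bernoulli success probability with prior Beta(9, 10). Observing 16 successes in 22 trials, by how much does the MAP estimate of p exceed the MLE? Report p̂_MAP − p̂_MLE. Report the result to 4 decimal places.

MAP − MLE = -0.1119

Posterior is Beta(25, 16); MAP = (25−1)/(41−2) = 24/39 ≈ 0.61538.
MLE ignores the prior: p̂_MLE = k/n = 16/22 ≈ 0.72727.
Difference = 24/39 − 16/22 = -16/143 ≈ -0.1119.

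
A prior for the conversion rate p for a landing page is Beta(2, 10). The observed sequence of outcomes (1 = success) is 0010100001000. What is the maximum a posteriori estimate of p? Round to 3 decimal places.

Prior: Beta(2, 10).
Data: 3 successes in 13 trials (from the sequence). The binomial likelihood contributes p^3(1−p)^10, so the posterior is Beta(2+3, 10+10) = Beta(5, 20).
For Beta(a, b) with a, b > 1 the mode is (a−1)/(a+b−2) = 4/23 ≈ 0.174.

p̂_MAP = 0.174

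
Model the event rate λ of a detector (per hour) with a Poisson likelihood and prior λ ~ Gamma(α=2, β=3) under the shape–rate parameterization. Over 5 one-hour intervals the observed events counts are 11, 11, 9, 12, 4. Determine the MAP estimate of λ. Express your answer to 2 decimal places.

Σxᵢ = 11+11+9+12+4 = 47, with n = 5.
Posterior ∝ λe^(−3λ) · λ^47e^(−5λ) = λ^48e^(−8λ), i.e. Gamma(shape=49, rate=8).
The mode of a Gamma(a, b) with a ≥ 1 (shape–rate) is (a−1)/b = 48/8 ≈ 6.00.

λ̂_MAP = 6.00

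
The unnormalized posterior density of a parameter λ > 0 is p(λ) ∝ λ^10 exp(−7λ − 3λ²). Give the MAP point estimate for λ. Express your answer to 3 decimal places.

λ̂_MAP = 0.833

ℓ'(λ) = 10/λ − 7 − 6λ. Setting this to zero and multiplying by λ: 6λ² + 7λ − 10 = 0.
λ = (−7 + √(7² + 4·6·10)) / (2·6) = (−7 + √289) / 12 = (−7 + 17)/12 = 5/6.
ℓ''(λ) = −10/λ² − 6 < 0, confirming a maximum.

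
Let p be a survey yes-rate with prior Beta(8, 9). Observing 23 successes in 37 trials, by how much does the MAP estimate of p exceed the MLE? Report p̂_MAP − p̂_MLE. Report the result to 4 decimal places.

Posterior is Beta(31, 23); MAP = (31−1)/(54−2) = 30/52 ≈ 0.57692.
MLE ignores the prior: p̂_MLE = k/n = 23/37 ≈ 0.62162.
Difference = 30/52 − 23/37 = -43/962 ≈ -0.0447.

MAP − MLE = -0.0447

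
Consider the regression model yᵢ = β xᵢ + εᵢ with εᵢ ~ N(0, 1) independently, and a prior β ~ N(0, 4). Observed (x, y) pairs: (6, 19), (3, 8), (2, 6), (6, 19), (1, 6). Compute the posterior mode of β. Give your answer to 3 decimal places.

β̂_MAP = 3.130

log p(β | y) = −Σ(yᵢ − βxᵢ)²/(2·1) − β²/(2·4) + const.
Setting the derivative to zero: Σxᵢ(yᵢ − βxᵢ)/1 − β/4 = 0, so β = Σxᵢyᵢ / (Σxᵢ² + σ²/τ²).
Σxᵢyᵢ = 6·19 + 3·8 + 2·6 + 6·19 + 1·6 = 270; Σxᵢ² = 86; σ²/τ² = 0.25.
β̂_MAP = 270 / (86 + 0.25) = 270/86.25 ≈ 3.130.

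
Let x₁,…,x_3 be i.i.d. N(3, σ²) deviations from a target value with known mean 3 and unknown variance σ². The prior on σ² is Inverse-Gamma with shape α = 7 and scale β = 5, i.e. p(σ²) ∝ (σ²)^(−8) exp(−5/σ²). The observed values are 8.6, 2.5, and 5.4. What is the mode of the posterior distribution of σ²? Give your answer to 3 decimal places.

Sum of squared deviations about the known mean: SS = (8.6−3)² + (2.5−3)² + (5.4−3)² = 37.37.
The Normal likelihood contributes (σ²)^(−n/2) exp(−SS/(2σ²)), so the posterior is Inverse-Gamma(α + n/2, β + SS/2) = Inverse-Gamma(8.5, 23.685).
The mode of Inverse-Gamma(a, b) is b/(a+1) = 23.685/9.5 ≈ 2.493.

σ̂²_MAP = 2.493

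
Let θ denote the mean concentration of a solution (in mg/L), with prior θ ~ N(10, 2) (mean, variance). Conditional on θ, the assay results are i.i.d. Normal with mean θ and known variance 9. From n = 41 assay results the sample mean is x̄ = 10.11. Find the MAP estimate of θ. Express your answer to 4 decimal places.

n = 41, x̄ = 10.11.
For a Normal prior and Normal likelihood with known variance, the posterior is Normal; its mode equals its mean, the precision-weighted average.
Prior precision 1/σ₀² = 1/2 = 0.5; data precision n/σ² = 41/9.
θ̂ = (0.5·10 + (41/9)·10.11) / (0.5 + 41/9) = (15317/300)/(91/18) = 45951/4550 ≈ 10.0991.

θ̂_MAP = 10.0991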